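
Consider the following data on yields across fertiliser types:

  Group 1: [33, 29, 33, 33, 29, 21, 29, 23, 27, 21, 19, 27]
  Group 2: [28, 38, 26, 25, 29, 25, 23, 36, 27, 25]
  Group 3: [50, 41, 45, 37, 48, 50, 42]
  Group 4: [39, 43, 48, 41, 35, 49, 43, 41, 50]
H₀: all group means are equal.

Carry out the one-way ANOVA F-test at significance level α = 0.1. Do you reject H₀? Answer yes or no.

reject H₀: yes

Group means [27.00, 28.20, 44.71, 43.22], grand mean 34.421
SSB = Σnᵢ(x̄ᵢ−x̄)² = 2486.679; SSW = ΣΣ(x−x̄ᵢ)² = 838.584
MSB = 2486.679/3 = 828.8930; MSW = 838.584/34 = 24.6642
F = MSB/MSW = 33.6071
df = (3, 34)
p-value (upper-tail) = 0.00000
At α=0.1: p < α → reject H₀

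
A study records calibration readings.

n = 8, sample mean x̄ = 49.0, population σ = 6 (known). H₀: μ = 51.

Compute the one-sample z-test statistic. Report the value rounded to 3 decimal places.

test statistic = -0.943

SE = σ/√n = 6/√8 = 2.1213
z = (x̄−μ₀)/SE = (49.0−51)/2.1213 = -0.9428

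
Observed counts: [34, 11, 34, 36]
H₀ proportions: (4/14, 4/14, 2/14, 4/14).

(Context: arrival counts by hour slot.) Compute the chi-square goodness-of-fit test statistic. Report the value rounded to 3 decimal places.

n = 115; E_i = n·p_i = [32.86, 32.86, 16.43, 32.86]
χ² = (34−32.86)²/32.86 + (11−32.86)²/32.86 + (34−16.43)²/16.43 + (36−32.86)²/32.86 = 33.6739
df = 3

test statistic = 33.674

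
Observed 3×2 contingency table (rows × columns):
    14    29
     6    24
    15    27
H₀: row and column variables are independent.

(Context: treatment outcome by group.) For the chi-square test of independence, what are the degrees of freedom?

degrees of freedom = 2

df = (r−1)(c−1) = (3−1)·(2−1) = 2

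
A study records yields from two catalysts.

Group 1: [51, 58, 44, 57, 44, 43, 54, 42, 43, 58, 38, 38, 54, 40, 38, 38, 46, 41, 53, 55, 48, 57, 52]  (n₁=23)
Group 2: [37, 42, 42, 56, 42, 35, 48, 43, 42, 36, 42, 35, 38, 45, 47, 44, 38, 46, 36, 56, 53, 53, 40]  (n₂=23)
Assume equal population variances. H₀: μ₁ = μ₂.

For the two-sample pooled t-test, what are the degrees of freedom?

df = n₁ + n₂ − 2 = 23 + 23 − 2 = 44

degrees of freedom = 44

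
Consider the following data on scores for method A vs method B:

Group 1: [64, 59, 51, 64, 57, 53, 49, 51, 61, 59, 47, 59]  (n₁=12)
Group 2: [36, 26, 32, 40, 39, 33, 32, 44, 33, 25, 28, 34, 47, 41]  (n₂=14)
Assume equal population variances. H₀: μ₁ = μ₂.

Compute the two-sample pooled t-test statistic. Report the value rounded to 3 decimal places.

test statistic = 8.645

x̄₁=56.167, s₁=5.797, n₁=12
x̄₂=35.000, s₂=6.563, n₂=14
s_p² = [11·5.797² + 13·6.563²]/24 = 38.7361
SE = √(s_p²·(1/12+1/14)) = 2.4484
t = (56.167−35.000)/2.4484 = 8.6449
df = 24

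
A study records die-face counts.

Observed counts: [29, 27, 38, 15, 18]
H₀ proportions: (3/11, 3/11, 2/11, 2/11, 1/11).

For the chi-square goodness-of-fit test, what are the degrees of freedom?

degrees of freedom = 4

df = k − 1 = 5 − 1 = 4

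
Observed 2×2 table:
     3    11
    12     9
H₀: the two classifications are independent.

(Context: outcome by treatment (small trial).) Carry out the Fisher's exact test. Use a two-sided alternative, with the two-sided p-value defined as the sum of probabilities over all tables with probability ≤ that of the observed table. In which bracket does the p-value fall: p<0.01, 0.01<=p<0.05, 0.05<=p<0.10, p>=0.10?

Margins: r₁=14, r₂=21, c₁=15, c₂=20, n=35
p_obs = C(14,3)·C(21,12)/C(35,15); sum pmf over tables with pmf ≤ p_obs
p-value (two-sided) = 0.04614
→ bracket: 0.01<=p<0.05

p-value bracket: 0.01<=p<0.05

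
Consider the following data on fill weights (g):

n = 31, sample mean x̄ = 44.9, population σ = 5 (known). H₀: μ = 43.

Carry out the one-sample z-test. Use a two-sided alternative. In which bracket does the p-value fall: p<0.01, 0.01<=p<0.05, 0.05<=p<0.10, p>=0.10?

SE = σ/√n = 5/√31 = 0.8980
z = (x̄−μ₀)/SE = (44.9−43)/0.8980 = 2.1158
p-value (two-sided) = 0.03437
→ bracket: 0.01<=p<0.05

p-value bracket: 0.01<=p<0.05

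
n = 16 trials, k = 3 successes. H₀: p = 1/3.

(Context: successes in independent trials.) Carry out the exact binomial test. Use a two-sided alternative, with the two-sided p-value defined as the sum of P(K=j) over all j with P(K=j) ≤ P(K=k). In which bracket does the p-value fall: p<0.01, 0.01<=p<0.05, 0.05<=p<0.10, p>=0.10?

Exact binomial: n=16, k=3, p₀=1/3=0.3333
P(X=j) = C(n,j)·p₀^j·(1−p₀)^(n−j); p = Σ P(X=j) over j with P(X=j) ≤ P(X=3)
p-value (two-sided) = 0.29245
→ bracket: p>=0.10

p-value bracket: p>=0.10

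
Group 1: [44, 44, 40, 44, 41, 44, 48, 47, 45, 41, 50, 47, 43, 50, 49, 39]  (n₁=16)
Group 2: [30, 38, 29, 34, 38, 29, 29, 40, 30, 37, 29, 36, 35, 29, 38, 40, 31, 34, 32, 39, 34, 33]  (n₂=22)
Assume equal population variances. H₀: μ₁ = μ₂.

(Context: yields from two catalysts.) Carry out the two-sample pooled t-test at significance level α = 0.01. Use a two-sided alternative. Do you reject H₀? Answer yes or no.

x̄₁=44.750, s₁=3.493, n₁=16
x̄₂=33.818, s₂=3.960, n₂=22
s_p² = [15·3.493² + 21·3.960²]/36 = 14.2298
SE = √(s_p²·(1/16+1/22)) = 1.2394
t = (44.750−33.818)/1.2394 = 8.8201
df = 36
p-value (two-sided) = 0.00000
At α=0.01: p < α → reject H₀

reject H₀: yes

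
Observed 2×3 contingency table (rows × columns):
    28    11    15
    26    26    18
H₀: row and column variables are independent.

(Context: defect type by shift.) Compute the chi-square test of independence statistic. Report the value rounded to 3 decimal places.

test statistic = 4.437

Row totals [54, 70], col totals [54, 37, 33], n=124
χ² = (28−23.52)²/23.52 + (11−16.11)²/16.11 + (15−14.37)²/14.37 + (26−30.48)²/30.48 + (26−20.89)²/20.89 + (18−18.63)²/18.63 = 4.4372
df = 2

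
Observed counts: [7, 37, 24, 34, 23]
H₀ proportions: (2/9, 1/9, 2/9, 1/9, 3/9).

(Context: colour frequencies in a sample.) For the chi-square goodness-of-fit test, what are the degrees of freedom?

degrees of freedom = 4

df = k − 1 = 5 − 1 = 4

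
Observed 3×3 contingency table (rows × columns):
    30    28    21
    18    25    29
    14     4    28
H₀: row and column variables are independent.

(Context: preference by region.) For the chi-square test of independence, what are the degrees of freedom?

degrees of freedom = 4

df = (r−1)(c−1) = (3−1)·(3−1) = 4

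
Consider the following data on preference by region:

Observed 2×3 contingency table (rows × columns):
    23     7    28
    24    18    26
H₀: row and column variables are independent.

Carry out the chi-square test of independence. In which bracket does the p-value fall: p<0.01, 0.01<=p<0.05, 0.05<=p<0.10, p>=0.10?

p-value bracket: p>=0.10

Row totals [58, 68], col totals [47, 25, 54], n=126
χ² = (23−21.63)²/21.63 + (7−11.51)²/11.51 + (28−24.86)²/24.86 + (24−25.37)²/25.37 + (18−13.49)²/13.49 + (26−29.14)²/29.14 = 4.1680
df = 2
p-value (upper-tail) = 0.12443
→ bracket: p>=0.10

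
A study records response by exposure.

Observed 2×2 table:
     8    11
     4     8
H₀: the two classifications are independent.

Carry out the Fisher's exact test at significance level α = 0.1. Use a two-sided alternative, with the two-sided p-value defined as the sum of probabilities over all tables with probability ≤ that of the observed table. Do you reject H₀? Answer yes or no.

Margins: r₁=19, r₂=12, c₁=12, c₂=19, n=31
p_obs = C(19,8)·C(12,4)/C(31,12); sum pmf over tables with pmf ≤ p_obs
p-value (two-sided) = 0.71721
At α=0.1: p ≥ α → fail to reject H₀

reject H₀: no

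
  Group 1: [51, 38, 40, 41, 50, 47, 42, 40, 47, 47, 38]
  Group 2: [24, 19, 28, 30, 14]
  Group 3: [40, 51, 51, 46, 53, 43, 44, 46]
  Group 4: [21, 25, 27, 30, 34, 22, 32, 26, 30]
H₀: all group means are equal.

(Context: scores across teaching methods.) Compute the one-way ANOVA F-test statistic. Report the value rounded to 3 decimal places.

Group means [43.73, 23.00, 46.75, 27.44], grand mean 36.879
SSB = Σnᵢ(x̄ᵢ−x̄)² = 3059.611; SSW = ΣΣ(x−x̄ᵢ)² = 699.904
MSB = 3059.611/3 = 1019.8704; MSW = 699.904/29 = 24.1346
F = MSB/MSW = 42.2576
df = (3, 29)

test statistic = 42.258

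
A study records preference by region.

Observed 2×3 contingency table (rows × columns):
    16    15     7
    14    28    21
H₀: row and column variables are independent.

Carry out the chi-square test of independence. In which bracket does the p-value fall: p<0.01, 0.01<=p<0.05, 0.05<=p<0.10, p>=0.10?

Row totals [38, 63], col totals [30, 43, 28], n=101
χ² = (16−11.29)²/11.29 + (15−16.18)²/16.18 + (7−10.53)²/10.53 + (14−18.71)²/18.71 + (28−26.82)²/26.82 + (21−17.47)²/17.47 = 5.1937
df = 2
p-value (upper-tail) = 0.07451
→ bracket: 0.05<=p<0.10

p-value bracket: 0.05<=p<0.10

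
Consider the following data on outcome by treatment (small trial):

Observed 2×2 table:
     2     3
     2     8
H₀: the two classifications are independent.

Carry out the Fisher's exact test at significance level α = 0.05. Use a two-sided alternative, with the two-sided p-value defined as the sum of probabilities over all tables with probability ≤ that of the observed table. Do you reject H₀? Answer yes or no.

reject H₀: no

Margins: r₁=5, r₂=10, c₁=4, c₂=11, n=15
p_obs = C(5,2)·C(10,2)/C(15,4); sum pmf over tables with pmf ≤ p_obs
p-value (two-sided) = 0.56044
At α=0.05: p ≥ α → fail to reject H₀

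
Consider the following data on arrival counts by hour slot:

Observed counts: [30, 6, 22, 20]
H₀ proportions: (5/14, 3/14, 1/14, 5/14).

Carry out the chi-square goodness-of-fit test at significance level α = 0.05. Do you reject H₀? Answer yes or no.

reject H₀: yes

n = 78; E_i = n·p_i = [27.86, 16.71, 5.57, 27.86]
χ² = (30−27.86)²/27.86 + (6−16.71)²/16.71 + (22−5.57)²/5.57 + (20−27.86)²/27.86 = 57.6923
df = 3
p-value (upper-tail) = 0.00000
At α=0.05: p < α → reject H₀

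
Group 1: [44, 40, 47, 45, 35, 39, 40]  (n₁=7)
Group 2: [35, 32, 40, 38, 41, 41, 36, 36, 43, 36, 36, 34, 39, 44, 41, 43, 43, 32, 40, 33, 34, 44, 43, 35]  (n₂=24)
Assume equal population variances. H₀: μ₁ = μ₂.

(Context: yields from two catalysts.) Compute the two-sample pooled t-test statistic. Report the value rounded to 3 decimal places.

test statistic = 1.813

x̄₁=41.429, s₁=4.117, n₁=7
x̄₂=38.292, s₂=4.005, n₂=24
s_p² = [6·4.117² + 23·4.005²]/29 = 16.2301
SE = √(s_p²·(1/7+1/24)) = 1.7306
t = (41.429−38.292)/1.7306 = 1.8127
df = 29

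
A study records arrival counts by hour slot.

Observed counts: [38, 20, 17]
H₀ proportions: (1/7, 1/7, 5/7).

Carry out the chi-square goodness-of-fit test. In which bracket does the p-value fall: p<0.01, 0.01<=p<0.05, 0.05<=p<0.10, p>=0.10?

n = 75; E_i = n·p_i = [10.71, 10.71, 53.57]
χ² = (38−10.71)²/10.71 + (20−10.71)²/10.71 + (17−53.57)²/53.57 = 102.5013
df = 2
p-value (upper-tail) = 0.00000
→ bracket: p<0.01

p-value bracket: p<0.01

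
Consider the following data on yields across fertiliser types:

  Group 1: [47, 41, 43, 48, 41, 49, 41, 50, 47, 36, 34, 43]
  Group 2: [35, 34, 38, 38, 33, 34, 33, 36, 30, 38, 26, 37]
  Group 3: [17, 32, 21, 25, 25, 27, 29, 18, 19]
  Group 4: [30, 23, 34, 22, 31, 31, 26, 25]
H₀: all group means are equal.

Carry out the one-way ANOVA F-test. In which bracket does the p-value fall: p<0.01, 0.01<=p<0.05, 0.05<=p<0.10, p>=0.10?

p-value bracket: p<0.01

Group means [43.33, 34.33, 23.67, 27.75], grand mean 33.341
SSB = Σnᵢ(x̄ᵢ−x̄)² = 2302.386; SSW = ΣΣ(x−x̄ᵢ)² = 774.833
MSB = 2302.386/3 = 767.4621; MSW = 774.833/37 = 20.9414
F = MSB/MSW = 36.6480
df = (3, 37)
p-value (upper-tail) = 0.00000
→ bracket: p<0.01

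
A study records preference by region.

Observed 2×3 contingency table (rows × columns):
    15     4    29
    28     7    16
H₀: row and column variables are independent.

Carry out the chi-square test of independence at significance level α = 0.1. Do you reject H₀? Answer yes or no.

Row totals [48, 51], col totals [43, 11, 45], n=99
χ² = (15−20.85)²/20.85 + (4−5.33)²/5.33 + (29−21.82)²/21.82 + (28−22.15)²/22.15 + (7−5.67)²/5.67 + (16−23.18)²/23.18 = 8.4208
df = 2
p-value (upper-tail) = 0.01484
At α=0.1: p < α → reject H₀

reject H₀: yes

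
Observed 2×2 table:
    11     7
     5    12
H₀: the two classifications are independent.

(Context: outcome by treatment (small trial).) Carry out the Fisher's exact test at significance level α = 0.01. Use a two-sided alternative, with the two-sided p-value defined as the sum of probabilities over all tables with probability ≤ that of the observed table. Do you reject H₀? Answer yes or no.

reject H₀: no

Margins: r₁=18, r₂=17, c₁=16, c₂=19, n=35
p_obs = C(18,11)·C(17,5)/C(35,16); sum pmf over tables with pmf ≤ p_obs
p-value (two-sided) = 0.09222
At α=0.01: p ≥ α → fail to reject H₀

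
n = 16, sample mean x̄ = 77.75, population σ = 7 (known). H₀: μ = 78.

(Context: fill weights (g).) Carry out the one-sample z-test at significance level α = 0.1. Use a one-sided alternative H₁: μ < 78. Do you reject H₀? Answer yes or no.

reject H₀: no

SE = σ/√n = 7/√16 = 1.7500
z = (x̄−μ₀)/SE = (77.75−78)/1.7500 = -0.1429
p-value (one-sided, H₁ less) = 0.44320
At α=0.1: p ≥ α → fail to reject H₀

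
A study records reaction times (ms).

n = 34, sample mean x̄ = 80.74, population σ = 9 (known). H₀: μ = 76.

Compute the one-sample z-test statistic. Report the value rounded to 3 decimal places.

SE = σ/√n = 9/√34 = 1.5435
z = (x̄−μ₀)/SE = (80.74−76)/1.5435 = 3.0710

test statistic = 3.071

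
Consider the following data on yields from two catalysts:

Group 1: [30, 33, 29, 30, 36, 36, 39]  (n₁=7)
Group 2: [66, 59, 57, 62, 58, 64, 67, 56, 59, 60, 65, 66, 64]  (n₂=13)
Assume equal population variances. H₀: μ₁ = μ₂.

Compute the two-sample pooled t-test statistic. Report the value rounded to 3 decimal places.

test statistic = -15.994

x̄₁=33.286, s₁=3.817, n₁=7
x̄₂=61.769, s₂=3.789, n₂=13
s_p² = [6·3.817² + 12·3.789²]/18 = 14.4298
SE = √(s_p²·(1/7+1/13)) = 1.7808
t = (33.286−61.769)/1.7808 = -15.9944
df = 18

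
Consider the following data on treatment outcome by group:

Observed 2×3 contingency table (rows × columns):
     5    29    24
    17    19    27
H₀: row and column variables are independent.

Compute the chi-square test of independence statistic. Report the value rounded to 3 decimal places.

Row totals [58, 63], col totals [22, 48, 51], n=121
χ² = (5−10.55)²/10.55 + (29−23.01)²/23.01 + (24−24.45)²/24.45 + (17−11.45)²/11.45 + (19−24.99)²/24.99 + (27−26.55)²/26.55 = 8.6134
df = 2

test statistic = 8.613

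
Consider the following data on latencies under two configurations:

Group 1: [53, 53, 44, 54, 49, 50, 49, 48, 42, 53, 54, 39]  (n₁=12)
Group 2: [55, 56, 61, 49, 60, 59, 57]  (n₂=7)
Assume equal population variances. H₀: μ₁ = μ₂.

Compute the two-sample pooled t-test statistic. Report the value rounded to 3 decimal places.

test statistic = -3.470

x̄₁=49.000, s₁=4.991, n₁=12
x̄₂=56.714, s₂=4.030, n₂=7
s_p² = [11·4.991² + 6·4.030²]/17 = 21.8487
SE = √(s_p²·(1/12+1/7)) = 2.2231
t = (49.000−56.714)/2.2231 = -3.4701
df = 17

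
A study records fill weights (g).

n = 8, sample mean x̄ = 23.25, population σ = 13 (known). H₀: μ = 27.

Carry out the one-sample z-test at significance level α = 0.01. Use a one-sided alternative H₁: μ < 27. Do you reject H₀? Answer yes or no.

SE = σ/√n = 13/√8 = 4.5962
z = (x̄−μ₀)/SE = (23.25−27)/4.5962 = -0.8159
p-value (one-sided, H₁ less) = 0.20728
At α=0.01: p ≥ α → fail to reject H₀

reject H₀: no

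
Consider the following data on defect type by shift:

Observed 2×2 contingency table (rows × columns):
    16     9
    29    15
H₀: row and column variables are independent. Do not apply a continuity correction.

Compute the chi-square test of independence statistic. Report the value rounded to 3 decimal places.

test statistic = 0.026

Row totals [25, 44], col totals [45, 24], n=69
χ² = (16−16.30)²/16.30 + (9−8.70)²/8.70 + (29−28.70)²/28.70 + (15−15.30)²/15.30 = 0.0256
df = 1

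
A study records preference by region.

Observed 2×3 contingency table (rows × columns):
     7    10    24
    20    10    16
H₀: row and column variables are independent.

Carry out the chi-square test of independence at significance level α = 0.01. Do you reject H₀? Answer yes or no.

reject H₀: no

Row totals [41, 46], col totals [27, 20, 40], n=87
χ² = (7−12.72)²/12.72 + (10−9.43)²/9.43 + (24−18.85)²/18.85 + (20−14.28)²/14.28 + (10−10.57)²/10.57 + (16−21.15)²/21.15 = 7.5970
df = 2
p-value (upper-tail) = 0.02240
At α=0.01: p ≥ α → fail to reject H₀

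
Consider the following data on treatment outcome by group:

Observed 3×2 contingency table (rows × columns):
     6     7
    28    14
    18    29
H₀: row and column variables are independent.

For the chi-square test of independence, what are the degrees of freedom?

degrees of freedom = 2

df = (r−1)(c−1) = (3−1)·(2−1) = 2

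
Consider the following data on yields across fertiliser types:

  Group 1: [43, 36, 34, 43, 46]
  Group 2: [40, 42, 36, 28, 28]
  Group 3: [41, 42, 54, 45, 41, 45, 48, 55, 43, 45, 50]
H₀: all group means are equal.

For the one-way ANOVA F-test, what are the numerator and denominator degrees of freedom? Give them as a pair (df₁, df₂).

k = 3 groups, N = 21 total
df = (k−1, N−k) = (3−1, 21−3) = (2, 18)

degrees of freedom = [2, 18]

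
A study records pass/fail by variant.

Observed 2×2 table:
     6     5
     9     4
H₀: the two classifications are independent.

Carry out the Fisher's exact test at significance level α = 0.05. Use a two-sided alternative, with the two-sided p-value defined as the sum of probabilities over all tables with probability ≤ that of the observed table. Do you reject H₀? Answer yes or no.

Margins: r₁=11, r₂=13, c₁=15, c₂=9, n=24
p_obs = C(11,6)·C(13,9)/C(24,15); sum pmf over tables with pmf ≤ p_obs
p-value (two-sided) = 0.67517
At α=0.05: p ≥ α → fail to reject H₀

reject H₀: no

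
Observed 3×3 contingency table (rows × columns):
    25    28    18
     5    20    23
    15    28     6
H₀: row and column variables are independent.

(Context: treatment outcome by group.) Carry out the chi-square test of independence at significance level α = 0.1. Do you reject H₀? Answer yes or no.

Row totals [71, 48, 49], col totals [45, 76, 47], n=168
χ² = (25−19.02)²/19.02 + (28−32.12)²/32.12 + (18−19.86)²/19.86 + (5−12.86)²/12.86 + (20−21.71)²/21.71 + (23−13.43)²/13.43 + (15−13.12)²/13.12 + (28−22.17)²/22.17 + (6−13.71)²/13.71 = 20.4812
df = 4
p-value (upper-tail) = 0.00040
At α=0.1: p < α → reject H₀

reject H₀: yes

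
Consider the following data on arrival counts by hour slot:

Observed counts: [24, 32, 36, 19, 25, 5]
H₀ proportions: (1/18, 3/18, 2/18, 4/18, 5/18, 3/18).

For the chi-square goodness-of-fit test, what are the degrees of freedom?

degrees of freedom = 5

df = k − 1 = 6 − 1 = 5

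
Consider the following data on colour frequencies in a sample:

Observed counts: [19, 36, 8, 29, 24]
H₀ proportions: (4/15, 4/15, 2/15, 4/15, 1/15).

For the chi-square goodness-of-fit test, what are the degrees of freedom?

degrees of freedom = 4

df = k − 1 = 5 − 1 = 4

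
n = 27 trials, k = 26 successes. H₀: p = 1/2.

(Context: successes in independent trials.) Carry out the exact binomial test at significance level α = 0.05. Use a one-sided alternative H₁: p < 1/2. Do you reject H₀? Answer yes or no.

reject H₀: no

Exact binomial: n=27, k=26, p₀=1/2=0.5000
P(X≤26) from Σ C(n,i)·p₀^i·(1−p₀)^(n−i)
p-value (one-sided, H₁ less) = 1.00000
At α=0.05: p ≥ α → fail to reject H₀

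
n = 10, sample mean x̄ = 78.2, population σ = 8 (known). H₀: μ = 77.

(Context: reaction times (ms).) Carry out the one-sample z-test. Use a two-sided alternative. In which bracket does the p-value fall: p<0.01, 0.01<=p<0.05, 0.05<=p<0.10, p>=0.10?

p-value bracket: p>=0.10

SE = σ/√n = 8/√10 = 2.5298
z = (x̄−μ₀)/SE = (78.2−77)/2.5298 = 0.4743
p-value (two-sided) = 0.63526
→ bracket: p>=0.10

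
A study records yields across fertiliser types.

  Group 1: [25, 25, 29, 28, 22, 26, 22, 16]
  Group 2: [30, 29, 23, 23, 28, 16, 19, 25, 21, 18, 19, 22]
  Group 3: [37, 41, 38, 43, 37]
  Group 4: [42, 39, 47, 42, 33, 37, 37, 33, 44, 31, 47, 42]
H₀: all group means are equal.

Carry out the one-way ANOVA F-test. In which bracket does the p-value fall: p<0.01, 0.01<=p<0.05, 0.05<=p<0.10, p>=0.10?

p-value bracket: p<0.01

Group means [24.12, 22.75, 39.20, 39.50], grand mean 30.703
SSB = Σnᵢ(x̄ᵢ−x̄)² = 2394.805; SSW = ΣΣ(x−x̄ᵢ)² = 692.925
MSB = 2394.805/3 = 798.2682; MSW = 692.925/33 = 20.9977
F = MSB/MSW = 38.0169
df = (3, 33)
p-value (upper-tail) = 0.00000
→ bracket: p<0.01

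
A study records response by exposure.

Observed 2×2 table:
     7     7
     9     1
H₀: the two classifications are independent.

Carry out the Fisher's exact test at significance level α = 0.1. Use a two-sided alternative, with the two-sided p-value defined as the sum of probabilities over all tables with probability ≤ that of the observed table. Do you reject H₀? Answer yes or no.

Margins: r₁=14, r₂=10, c₁=16, c₂=8, n=24
p_obs = C(14,7)·C(10,9)/C(24,16); sum pmf over tables with pmf ≤ p_obs
p-value (two-sided) = 0.07908
At α=0.1: p < α → reject H₀

reject H₀: yes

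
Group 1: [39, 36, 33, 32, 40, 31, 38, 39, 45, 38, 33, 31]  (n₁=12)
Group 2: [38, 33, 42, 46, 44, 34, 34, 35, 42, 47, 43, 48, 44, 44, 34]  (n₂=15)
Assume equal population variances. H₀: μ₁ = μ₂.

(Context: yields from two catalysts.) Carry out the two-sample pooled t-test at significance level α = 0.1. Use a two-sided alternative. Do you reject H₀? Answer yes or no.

reject H₀: yes

x̄₁=36.250, s₁=4.330, n₁=12
x̄₂=40.533, s₂=5.317, n₂=15
s_p² = [11·4.330² + 14·5.317²]/25 = 24.0793
SE = √(s_p²·(1/12+1/15)) = 1.9005
t = (36.250−40.533)/1.9005 = -2.2538
df = 25
p-value (two-sided) = 0.03322
At α=0.1: p < α → reject H₀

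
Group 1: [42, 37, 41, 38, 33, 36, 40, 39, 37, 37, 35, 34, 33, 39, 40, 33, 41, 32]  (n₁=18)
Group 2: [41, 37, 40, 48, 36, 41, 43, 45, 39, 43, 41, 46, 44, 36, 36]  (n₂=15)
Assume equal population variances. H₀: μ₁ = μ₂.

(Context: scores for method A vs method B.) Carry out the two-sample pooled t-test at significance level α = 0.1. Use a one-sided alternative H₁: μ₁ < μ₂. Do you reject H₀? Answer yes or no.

x̄₁=37.056, s₁=3.171, n₁=18
x̄₂=41.067, s₂=3.807, n₂=15
s_p² = [17·3.171² + 14·3.807²]/31 = 12.0606
SE = √(s_p²·(1/18+1/15)) = 1.2141
t = (37.056−41.067)/1.2141 = -3.3037
df = 31
p-value (one-sided, H₁ less) = 0.00121
At α=0.1: p < α → reject H₀

reject H₀: yes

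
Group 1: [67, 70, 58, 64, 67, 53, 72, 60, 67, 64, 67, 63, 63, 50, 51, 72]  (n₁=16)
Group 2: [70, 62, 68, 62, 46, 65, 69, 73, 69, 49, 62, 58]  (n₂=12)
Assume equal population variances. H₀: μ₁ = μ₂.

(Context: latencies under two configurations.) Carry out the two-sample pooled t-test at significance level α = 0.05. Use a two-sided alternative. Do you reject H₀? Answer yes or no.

reject H₀: no

x̄₁=63.000, s₁=6.947, n₁=16
x̄₂=62.750, s₂=8.324, n₂=12
s_p² = [15·6.947² + 11·8.324²]/26 = 57.1635
SE = √(s_p²·(1/16+1/12)) = 2.8873
t = (63.000−62.750)/2.8873 = 0.0866
df = 26
p-value (two-sided) = 0.93166
At α=0.05: p ≥ α → fail to reject H₀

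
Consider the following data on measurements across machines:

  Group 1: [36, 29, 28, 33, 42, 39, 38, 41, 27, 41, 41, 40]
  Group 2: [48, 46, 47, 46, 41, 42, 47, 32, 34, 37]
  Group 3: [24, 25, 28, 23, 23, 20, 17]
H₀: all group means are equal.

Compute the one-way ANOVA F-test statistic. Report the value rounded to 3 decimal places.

Group means [36.25, 42.00, 22.86], grand mean 35.000
SSB = Σnᵢ(x̄ᵢ−x̄)² = 1540.893; SSW = ΣΣ(x−x̄ᵢ)² = 725.107
MSB = 1540.893/2 = 770.4464; MSW = 725.107/26 = 27.8887
F = MSB/MSW = 27.6257
df = (2, 26)

test statistic = 27.626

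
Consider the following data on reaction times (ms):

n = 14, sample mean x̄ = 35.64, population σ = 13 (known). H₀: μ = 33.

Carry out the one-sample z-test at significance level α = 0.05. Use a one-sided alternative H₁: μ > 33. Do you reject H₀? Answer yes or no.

reject H₀: no

SE = σ/√n = 13/√14 = 3.4744
z = (x̄−μ₀)/SE = (35.64−33)/3.4744 = 0.7598
p-value (one-sided, H₁ greater) = 0.22367
At α=0.05: p ≥ α → fail to reject H₀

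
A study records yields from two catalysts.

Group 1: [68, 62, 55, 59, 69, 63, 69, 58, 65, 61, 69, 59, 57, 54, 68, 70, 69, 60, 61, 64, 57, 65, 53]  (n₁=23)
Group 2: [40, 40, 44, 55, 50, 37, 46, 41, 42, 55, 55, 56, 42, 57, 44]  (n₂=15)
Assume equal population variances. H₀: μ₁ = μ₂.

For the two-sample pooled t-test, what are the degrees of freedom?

df = n₁ + n₂ − 2 = 23 + 15 − 2 = 36

degrees of freedom = 36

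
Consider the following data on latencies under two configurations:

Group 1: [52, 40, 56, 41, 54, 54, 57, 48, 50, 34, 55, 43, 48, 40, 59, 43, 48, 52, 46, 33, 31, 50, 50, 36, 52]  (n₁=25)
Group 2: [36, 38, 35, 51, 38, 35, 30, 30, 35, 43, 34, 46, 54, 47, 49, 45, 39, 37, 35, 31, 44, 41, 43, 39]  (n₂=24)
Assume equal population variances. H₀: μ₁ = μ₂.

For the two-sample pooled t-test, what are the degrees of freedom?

df = n₁ + n₂ − 2 = 25 + 24 − 2 = 47

degrees of freedom = 47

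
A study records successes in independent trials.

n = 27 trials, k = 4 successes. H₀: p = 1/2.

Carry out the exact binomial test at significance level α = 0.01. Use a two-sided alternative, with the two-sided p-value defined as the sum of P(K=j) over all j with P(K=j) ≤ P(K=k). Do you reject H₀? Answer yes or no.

reject H₀: yes

Exact binomial: n=27, k=4, p₀=1/2=0.5000
P(X=j) = C(n,j)·p₀^j·(1−p₀)^(n−j); p = Σ P(X=j) over j with P(X=j) ≤ P(X=4)
p-value (two-sided) = 0.00031
At α=0.01: p < α → reject H₀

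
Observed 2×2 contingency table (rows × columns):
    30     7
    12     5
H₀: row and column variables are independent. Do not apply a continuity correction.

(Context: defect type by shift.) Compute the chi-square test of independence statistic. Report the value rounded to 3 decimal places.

test statistic = 0.742

Row totals [37, 17], col totals [42, 12], n=54
χ² = (30−28.78)²/28.78 + (7−8.22)²/8.22 + (12−13.22)²/13.22 + (5−3.78)²/3.78 = 0.7420
df = 1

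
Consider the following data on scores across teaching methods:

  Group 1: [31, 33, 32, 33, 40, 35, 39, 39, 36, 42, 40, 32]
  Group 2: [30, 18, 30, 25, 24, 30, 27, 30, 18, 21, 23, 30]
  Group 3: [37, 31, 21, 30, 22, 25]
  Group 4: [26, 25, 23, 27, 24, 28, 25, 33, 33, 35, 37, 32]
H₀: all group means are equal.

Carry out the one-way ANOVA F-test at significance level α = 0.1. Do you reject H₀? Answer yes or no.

Group means [36.00, 25.50, 27.67, 29.00], grand mean 29.810
SSB = Σnᵢ(x̄ᵢ−x̄)² = 718.143; SSW = ΣΣ(x−x̄ᵢ)² = 842.333
MSB = 718.143/3 = 239.3810; MSW = 842.333/38 = 22.1667
F = MSB/MSW = 10.7991
df = (3, 38)
p-value (upper-tail) = 0.00003
At α=0.1: p < α → reject H₀

reject H₀: yes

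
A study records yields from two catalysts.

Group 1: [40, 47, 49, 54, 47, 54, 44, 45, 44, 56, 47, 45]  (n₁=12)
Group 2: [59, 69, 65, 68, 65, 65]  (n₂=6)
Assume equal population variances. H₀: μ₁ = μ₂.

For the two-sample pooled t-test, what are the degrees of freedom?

degrees of freedom = 16

df = n₁ + n₂ − 2 = 12 + 6 − 2 = 16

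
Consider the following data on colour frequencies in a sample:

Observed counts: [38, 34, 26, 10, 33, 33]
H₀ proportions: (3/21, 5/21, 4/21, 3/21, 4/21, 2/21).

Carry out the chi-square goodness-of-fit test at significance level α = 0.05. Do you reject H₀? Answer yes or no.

n = 174; E_i = n·p_i = [24.86, 41.43, 33.14, 24.86, 33.14, 16.57]
χ² = (38−24.86)²/24.86 + (34−41.43)²/41.43 + (26−33.14)²/33.14 + (10−24.86)²/24.86 + (33−33.14)²/33.14 + (33−16.57)²/16.57 = 34.9882
df = 5
p-value (upper-tail) = 0.00000
At α=0.05: p < α → reject H₀

reject H₀: yes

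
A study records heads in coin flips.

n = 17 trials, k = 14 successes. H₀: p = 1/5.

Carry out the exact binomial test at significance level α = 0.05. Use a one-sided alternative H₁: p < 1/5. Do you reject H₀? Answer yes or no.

Exact binomial: n=17, k=14, p₀=1/5=0.2000
P(X≤14) from Σ C(n,i)·p₀^i·(1−p₀)^(n−i)
p-value (one-sided, H₁ less) = 1.00000
At α=0.05: p ≥ α → fail to reject H₀

reject H₀: no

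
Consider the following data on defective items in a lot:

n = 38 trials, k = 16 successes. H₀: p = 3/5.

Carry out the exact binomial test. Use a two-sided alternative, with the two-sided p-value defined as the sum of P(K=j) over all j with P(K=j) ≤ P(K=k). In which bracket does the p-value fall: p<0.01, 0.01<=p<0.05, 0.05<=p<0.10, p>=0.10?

p-value bracket: 0.01<=p<0.05

Exact binomial: n=38, k=16, p₀=3/5=0.6000
P(X=j) = C(n,j)·p₀^j·(1−p₀)^(n−j); p = Σ P(X=j) over j with P(X=j) ≤ P(X=16)
p-value (two-sided) = 0.03049
→ bracket: 0.01<=p<0.05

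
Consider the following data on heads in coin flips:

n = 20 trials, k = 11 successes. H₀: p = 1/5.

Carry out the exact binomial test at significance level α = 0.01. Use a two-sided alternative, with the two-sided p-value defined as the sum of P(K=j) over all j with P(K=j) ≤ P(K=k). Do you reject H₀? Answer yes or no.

Exact binomial: n=20, k=11, p₀=1/5=0.2000
P(X=j) = C(n,j)·p₀^j·(1−p₀)^(n−j); p = Σ P(X=j) over j with P(X=j) ≤ P(X=11)
p-value (two-sided) = 0.00056
At α=0.01: p < α → reject H₀

reject H₀: yes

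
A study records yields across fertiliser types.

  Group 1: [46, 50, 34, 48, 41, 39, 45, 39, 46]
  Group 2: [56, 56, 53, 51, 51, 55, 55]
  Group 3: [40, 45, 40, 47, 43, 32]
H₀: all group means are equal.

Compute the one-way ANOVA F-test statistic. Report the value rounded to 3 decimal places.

Group means [43.11, 53.86, 41.17], grand mean 46.000
SSB = Σnᵢ(x̄ᵢ−x̄)² = 647.421; SSW = ΣΣ(x−x̄ᵢ)² = 380.579
MSB = 647.421/2 = 323.7103; MSW = 380.579/19 = 20.0305
F = MSB/MSW = 16.1609
df = (2, 19)

test statistic = 16.161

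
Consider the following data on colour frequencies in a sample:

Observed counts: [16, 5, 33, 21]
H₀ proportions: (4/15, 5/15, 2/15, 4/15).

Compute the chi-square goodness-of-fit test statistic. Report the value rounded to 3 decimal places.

test statistic = 69.750

n = 75; E_i = n·p_i = [20.00, 25.00, 10.00, 20.00]
χ² = (16−20.00)²/20.00 + (5−25.00)²/25.00 + (33−10.00)²/10.00 + (21−20.00)²/20.00 = 69.7500
df = 3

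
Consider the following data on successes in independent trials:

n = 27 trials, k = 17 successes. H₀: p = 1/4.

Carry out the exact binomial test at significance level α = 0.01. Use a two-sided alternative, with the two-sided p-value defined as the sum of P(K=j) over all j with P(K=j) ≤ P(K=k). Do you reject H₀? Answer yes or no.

Exact binomial: n=27, k=17, p₀=1/4=0.2500
P(X=j) = C(n,j)·p₀^j·(1−p₀)^(n−j); p = Σ P(X=j) over j with P(X=j) ≤ P(X=17)
p-value (two-sided) = 0.00003
At α=0.01: p < α → reject H₀

reject H₀: yes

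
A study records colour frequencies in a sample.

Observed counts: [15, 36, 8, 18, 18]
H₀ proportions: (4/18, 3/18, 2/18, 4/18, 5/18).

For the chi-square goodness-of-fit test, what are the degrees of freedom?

df = k − 1 = 5 − 1 = 4

degrees of freedom = 4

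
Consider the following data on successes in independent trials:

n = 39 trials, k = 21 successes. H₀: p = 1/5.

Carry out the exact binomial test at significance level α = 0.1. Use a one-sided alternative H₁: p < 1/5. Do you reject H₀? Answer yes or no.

Exact binomial: n=39, k=21, p₀=1/5=0.2000
P(X≤21) from Σ C(n,i)·p₀^i·(1−p₀)^(n−i)
p-value (one-sided, H₁ less) = 1.00000
At α=0.1: p ≥ α → fail to reject H₀

reject H₀: no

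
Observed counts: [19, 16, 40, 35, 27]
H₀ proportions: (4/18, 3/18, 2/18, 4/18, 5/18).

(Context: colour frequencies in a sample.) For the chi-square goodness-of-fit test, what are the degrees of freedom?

degrees of freedom = 4

df = k − 1 = 5 − 1 = 4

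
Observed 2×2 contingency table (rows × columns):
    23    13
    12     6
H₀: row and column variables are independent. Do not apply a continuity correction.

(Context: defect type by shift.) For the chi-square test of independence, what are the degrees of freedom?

df = (r−1)(c−1) = (2−1)·(2−1) = 1

degrees of freedom = 1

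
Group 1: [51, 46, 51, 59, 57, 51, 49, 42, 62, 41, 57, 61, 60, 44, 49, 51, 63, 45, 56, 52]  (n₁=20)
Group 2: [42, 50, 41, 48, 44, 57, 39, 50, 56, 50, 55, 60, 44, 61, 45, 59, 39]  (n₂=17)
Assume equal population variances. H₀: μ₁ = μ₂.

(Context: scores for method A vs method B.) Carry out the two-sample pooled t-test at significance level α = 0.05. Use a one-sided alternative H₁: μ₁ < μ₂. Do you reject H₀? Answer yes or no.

x̄₁=52.350, s₁=6.769, n₁=20
x̄₂=49.412, s₂=7.475, n₂=17
s_p² = [19·6.769² + 16·7.475²]/35 = 50.4191
SE = √(s_p²·(1/20+1/17)) = 2.3424
t = (52.350−49.412)/2.3424 = 1.2544
df = 35
p-value (one-sided, H₁ less) = 0.89099
At α=0.05: p ≥ α → fail to reject H₀

reject H₀: no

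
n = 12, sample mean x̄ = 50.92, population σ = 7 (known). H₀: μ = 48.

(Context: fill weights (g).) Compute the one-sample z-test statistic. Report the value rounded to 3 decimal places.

test statistic = 1.445

SE = σ/√n = 7/√12 = 2.0207
z = (x̄−μ₀)/SE = (50.92−48)/2.0207 = 1.4450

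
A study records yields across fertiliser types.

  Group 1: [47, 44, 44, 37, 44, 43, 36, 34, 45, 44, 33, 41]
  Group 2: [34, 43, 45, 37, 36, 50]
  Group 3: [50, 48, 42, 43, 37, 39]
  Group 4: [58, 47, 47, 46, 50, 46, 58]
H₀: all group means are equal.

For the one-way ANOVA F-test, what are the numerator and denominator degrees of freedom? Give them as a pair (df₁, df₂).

degrees of freedom = [3, 27]

k = 4 groups, N = 31 total
df = (k−1, N−k) = (4−1, 31−4) = (3, 27)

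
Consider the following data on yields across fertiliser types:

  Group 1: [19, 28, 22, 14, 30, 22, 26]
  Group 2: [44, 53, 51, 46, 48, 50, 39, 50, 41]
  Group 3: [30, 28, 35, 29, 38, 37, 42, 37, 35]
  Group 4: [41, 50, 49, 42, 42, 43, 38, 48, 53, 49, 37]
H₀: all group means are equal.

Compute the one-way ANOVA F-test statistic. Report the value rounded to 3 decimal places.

test statistic = 37.610

Group means [23.00, 46.89, 34.56, 44.73], grand mean 38.500
SSB = Σnᵢ(x̄ᵢ−x̄)² = 2881.707; SSW = ΣΣ(x−x̄ᵢ)² = 817.293
MSB = 2881.707/3 = 960.5690; MSW = 817.293/32 = 25.5404
F = MSB/MSW = 37.6098
df = (3, 32)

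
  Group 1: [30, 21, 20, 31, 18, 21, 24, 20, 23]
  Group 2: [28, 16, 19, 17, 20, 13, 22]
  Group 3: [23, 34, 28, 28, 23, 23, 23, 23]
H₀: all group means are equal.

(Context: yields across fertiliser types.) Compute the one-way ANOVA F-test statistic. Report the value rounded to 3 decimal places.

test statistic = 3.777

Group means [23.11, 19.29, 25.62], grand mean 22.833
SSB = Σnᵢ(x̄ᵢ−x̄)² = 151.141; SSW = ΣΣ(x−x̄ᵢ)² = 420.192
MSB = 151.141/2 = 75.5704; MSW = 420.192/21 = 20.0092
F = MSB/MSW = 3.7768
df = (2, 21)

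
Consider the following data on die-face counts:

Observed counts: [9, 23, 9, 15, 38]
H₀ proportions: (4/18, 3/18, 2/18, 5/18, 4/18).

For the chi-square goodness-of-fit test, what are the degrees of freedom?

df = k − 1 = 5 − 1 = 4

degrees of freedom = 4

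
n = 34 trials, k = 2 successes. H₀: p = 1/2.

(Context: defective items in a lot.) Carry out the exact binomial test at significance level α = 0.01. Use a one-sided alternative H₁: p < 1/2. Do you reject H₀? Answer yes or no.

reject H₀: yes

Exact binomial: n=34, k=2, p₀=1/2=0.5000
P(X≤2) from Σ C(n,i)·p₀^i·(1−p₀)^(n−i)
p-value (one-sided, H₁ less) = 0.00000
At α=0.01: p < α → reject H₀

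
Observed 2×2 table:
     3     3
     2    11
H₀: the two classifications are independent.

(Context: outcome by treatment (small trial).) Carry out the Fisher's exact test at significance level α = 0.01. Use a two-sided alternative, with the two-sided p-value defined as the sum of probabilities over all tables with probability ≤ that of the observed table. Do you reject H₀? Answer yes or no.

Margins: r₁=6, r₂=13, c₁=5, c₂=14, n=19
p_obs = C(6,3)·C(13,2)/C(19,5); sum pmf over tables with pmf ≤ p_obs
p-value (two-sided) = 0.26213
At α=0.01: p ≥ α → fail to reject H₀

reject H₀: no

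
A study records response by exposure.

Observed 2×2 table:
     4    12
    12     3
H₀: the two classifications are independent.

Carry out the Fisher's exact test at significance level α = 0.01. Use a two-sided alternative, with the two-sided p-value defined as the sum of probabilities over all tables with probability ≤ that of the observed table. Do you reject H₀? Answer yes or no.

Margins: r₁=16, r₂=15, c₁=16, c₂=15, n=31
p_obs = C(16,4)·C(15,12)/C(31,16); sum pmf over tables with pmf ≤ p_obs
p-value (two-sided) = 0.00385
At α=0.01: p < α → reject H₀

reject H₀: yes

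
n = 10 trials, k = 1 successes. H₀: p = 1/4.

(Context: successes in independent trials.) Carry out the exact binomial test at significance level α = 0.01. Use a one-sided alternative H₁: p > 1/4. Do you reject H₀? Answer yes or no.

reject H₀: no

Exact binomial: n=10, k=1, p₀=1/4=0.2500
P(X≥1) from Σ C(n,i)·p₀^i·(1−p₀)^(n−i)
p-value (one-sided, H₁ greater) = 0.94369
At α=0.01: p ≥ α → fail to reject H₀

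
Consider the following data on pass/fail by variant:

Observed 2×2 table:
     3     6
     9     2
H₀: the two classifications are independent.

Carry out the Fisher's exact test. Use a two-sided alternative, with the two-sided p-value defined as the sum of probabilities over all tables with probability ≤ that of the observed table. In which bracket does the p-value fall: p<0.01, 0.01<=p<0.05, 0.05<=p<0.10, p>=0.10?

Margins: r₁=9, r₂=11, c₁=12, c₂=8, n=20
p_obs = C(9,3)·C(11,9)/C(20,12); sum pmf over tables with pmf ≤ p_obs
p-value (two-sided) = 0.06478
→ bracket: 0.05<=p<0.10

p-value bracket: 0.05<=p<0.10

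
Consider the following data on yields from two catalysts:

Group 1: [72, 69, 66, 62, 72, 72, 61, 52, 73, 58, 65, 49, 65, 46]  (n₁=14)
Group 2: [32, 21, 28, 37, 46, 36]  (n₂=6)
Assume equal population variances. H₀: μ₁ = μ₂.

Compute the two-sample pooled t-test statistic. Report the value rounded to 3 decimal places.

x̄₁=63.000, s₁=8.910, n₁=14
x̄₂=33.333, s₂=8.524, n₂=6
s_p² = [13·8.910² + 5·8.524²]/18 = 77.5185
SE = √(s_p²·(1/14+1/6)) = 4.2961
t = (63.000−33.333)/4.2961 = 6.9054
df = 18

test statistic = 6.905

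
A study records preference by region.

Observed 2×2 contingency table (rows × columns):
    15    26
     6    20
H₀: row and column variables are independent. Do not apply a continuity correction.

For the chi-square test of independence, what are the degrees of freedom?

degrees of freedom = 1

df = (r−1)(c−1) = (2−1)·(2−1) = 1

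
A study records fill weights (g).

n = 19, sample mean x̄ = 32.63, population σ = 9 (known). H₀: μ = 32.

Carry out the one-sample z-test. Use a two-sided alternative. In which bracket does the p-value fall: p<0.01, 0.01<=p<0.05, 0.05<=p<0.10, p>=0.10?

SE = σ/√n = 9/√19 = 2.0647
z = (x̄−μ₀)/SE = (32.63−32)/2.0647 = 0.3051
p-value (two-sided) = 0.76027
→ bracket: p>=0.10

p-value bracket: p>=0.10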